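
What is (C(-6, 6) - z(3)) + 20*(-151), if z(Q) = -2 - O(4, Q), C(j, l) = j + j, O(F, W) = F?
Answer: -3026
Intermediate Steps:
C(j, l) = 2*j
z(Q) = -6 (z(Q) = -2 - 1*4 = -2 - 4 = -6)
(C(-6, 6) - z(3)) + 20*(-151) = (2*(-6) - 1*(-6)) + 20*(-151) = (-12 + 6) - 3020 = -6 - 3020 = -3026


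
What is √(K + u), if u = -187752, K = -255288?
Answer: 4*I*√27690 ≈ 665.61*I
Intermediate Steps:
√(K + u) = √(-255288 - 187752) = √(-443040) = 4*I*√27690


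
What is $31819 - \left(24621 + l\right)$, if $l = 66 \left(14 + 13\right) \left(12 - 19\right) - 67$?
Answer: $19739$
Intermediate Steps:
$l = -12541$ ($l = 66 \cdot 27 \left(-7\right) - 67 = 66 \left(-189\right) - 67 = -12474 - 67 = -12541$)
$31819 - \left(24621 + l\right) = 31819 - \left(24621 - 12541\right) = 31819 - 12080 = 19739$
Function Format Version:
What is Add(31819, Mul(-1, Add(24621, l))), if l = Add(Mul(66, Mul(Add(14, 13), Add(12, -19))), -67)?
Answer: 19739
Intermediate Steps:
l = -12541 (l = Add(Mul(66, Mul(27, -7)), -67) = Add(Mul(66, -189), -67) = Add(-12474, -67) = -12541)
Add(31819, Mul(-1, Add(24621, l))) = Add(31819, Mul(-1, Add(24621, -12541))) = Add(31819, Mul(-1, 12080)) = Add(31819, -12080) = 19739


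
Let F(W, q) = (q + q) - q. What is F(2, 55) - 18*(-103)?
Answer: 1909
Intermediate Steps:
F(W, q) = q (F(W, q) = 2*q - q = q)
F(2, 55) - 18*(-103) = 55 - 18*(-103) = 55 + 1854 = 1909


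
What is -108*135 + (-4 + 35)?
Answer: -14549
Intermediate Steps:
-108*135 + (-4 + 35) = -14580 + 31 = -14549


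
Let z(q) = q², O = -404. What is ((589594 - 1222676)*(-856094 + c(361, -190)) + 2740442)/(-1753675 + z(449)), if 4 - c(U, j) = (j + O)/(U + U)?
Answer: -32608972903398/93383119 ≈ -3.4920e+5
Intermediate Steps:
c(U, j) = 4 - (-404 + j)/(2*U) (c(U, j) = 4 - (j - 404)/(U + U) = 4 - (-404 + j)/(2*U))
((589594 - 1222676)*(-856094 + c(361, -190)) + 2740442)/(-1753675 + z(449)) = ((589594 - 1222676)*(-856094 + (½)*(404 - 1*(-190) + 8*361)/361) + 2740442)/(-1753675 + 449²) = (-633082*(-856094 + (½)*(1/361)*(404 + 190 + 2888)) + 2740442)/(-1753675 + 201601) = (-633082*(-856094 + (½)*(1/361)*3482) + 2740442)/(-1552074) = (-633082*(-856094 + 1741/361) + 2740442)*(-1/1552074) = (-633082*(-309048193/361) + 2740442)*(-1/1552074) = (195652848120826/361 + 2740442)*(-1/1552074) = (195653837420388/361)*(-1/1552074) = -32608972903398/93383119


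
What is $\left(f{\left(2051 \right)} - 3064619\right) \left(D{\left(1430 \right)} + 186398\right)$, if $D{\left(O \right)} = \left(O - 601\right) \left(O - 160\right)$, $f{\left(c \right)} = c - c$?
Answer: $-3797761674132$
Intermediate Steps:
$f{\left(c \right)} = 0$
$D{\left(O \right)} = \left(-601 + O\right) \left(-160 + O\right)$
$\left(f{\left(2051 \right)} - 3064619\right) \left(D{\left(1430 \right)} + 186398\right) = \left(0 - 3064619\right) \left(\left(96160 + 1430^{2} - 1088230\right) + 186398\right) = - 3064619 \left(\left(96160 + 2044900 - 1088230\right) + 186398\right) = - 3064619 \left(1052830 + 186398\right) = \left(-3064619\right) 1239228 = -3797761674132$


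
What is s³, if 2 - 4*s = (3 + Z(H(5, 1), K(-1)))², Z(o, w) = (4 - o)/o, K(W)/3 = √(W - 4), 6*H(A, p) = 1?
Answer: -38272753/8 ≈ -4.7841e+6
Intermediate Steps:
H(A, p) = ⅙ (H(A, p) = (⅙)*1 = ⅙)
K(W) = 3*√(-4 + W) (K(W) = 3*√(W - 4) = 3*√(-4 + W))
Z(o, w) = (4 - o)/o
s = -337/2 (s = ½ - (3 + (4 - 1*⅙)/(⅙))²/4 = ½ - (3 + 6*(4 - ⅙))²/4 = ½ - (3 + 6*(23/6))²/4 = ½ - (3 + 23)²/4 = ½ - ¼*26² = ½ - ¼*676 = ½ - 169 = -337/2 ≈ -168.50)
s³ = (-337/2)³ = -38272753/8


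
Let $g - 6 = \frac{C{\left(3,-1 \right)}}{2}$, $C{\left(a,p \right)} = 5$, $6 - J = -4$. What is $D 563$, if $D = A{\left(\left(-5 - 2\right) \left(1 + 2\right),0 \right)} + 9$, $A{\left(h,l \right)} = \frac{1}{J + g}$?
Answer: $\frac{188605}{37} \approx 5097.4$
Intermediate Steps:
$J = 10$ ($J = 6 - -4 = 6 + 4 = 10$)
$g = \frac{17}{2}$ ($g = 6 + \frac{5}{2} = \frac{17}{2} \approx 8.5$)
$A{\left(h,l \right)} = \frac{2}{37}$ ($A{\left(h,l \right)} = \frac{1}{10 + \frac{17}{2}} = \frac{1}{\frac{37}{2}} = \frac{2}{37}$)
$D = \frac{335}{37}$ ($D = \frac{2}{37} + 9 = \frac{335}{37} \approx 9.054$)
$D 563 = \frac{335}{37} \cdot 563 = \frac{188605}{37}$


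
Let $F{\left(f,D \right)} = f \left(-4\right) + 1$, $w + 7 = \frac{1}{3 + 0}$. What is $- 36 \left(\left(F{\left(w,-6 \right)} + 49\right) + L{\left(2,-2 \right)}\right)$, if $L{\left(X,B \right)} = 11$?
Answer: $-3156$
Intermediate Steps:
$w = - \frac{20}{3}$ ($w = -7 + \frac{1}{3 + 0} = -7 + \frac{1}{3} = - \frac{20}{3} \approx -6.6667$)
$F{\left(f,D \right)} = 1 - 4 f$ ($F{\left(f,D \right)} = - 4 f + 1 = 1 - 4 f$)
$- 36 \left(\left(F{\left(w,-6 \right)} + 49\right) + L{\left(2,-2 \right)}\right) = - 36 \left(\left(\left(1 - - \frac{80}{3}\right) + 49\right) + 11\right) = - 36 \left(\left(\left(1 + \frac{80}{3}\right) + 49\right) + 11\right) = - 36 \left(\left(\frac{83}{3} + 49\right) + 11\right) = - 36 \left(\frac{230}{3} + 11\right) = \left(-36\right) \frac{263}{3} = -3156$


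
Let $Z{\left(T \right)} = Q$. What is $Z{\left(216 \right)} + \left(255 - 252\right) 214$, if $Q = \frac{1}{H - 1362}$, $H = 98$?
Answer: $\frac{811487}{1264} \approx 642.0$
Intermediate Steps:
$Q = - \frac{1}{1264}$ ($Q = \frac{1}{98 - 1362} = \frac{1}{-1264} = - \frac{1}{1264} \approx -0.00079114$)
$Z{\left(T \right)} = - \frac{1}{1264}$
$Z{\left(216 \right)} + \left(255 - 252\right) 214 = - \frac{1}{1264} + \left(255 - 252\right) 214 = - \frac{1}{1264} + 3 \cdot 214 = - \frac{1}{1264} + 642 = \frac{811487}{1264}$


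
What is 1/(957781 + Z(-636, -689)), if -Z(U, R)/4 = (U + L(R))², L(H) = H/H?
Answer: -1/655119 ≈ -1.5264e-6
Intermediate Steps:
L(H) = 1
Z(U, R) = -4*(1 + U)² (Z(U, R) = -4*(U + 1)² = -4*(1 + U)²)
1/(957781 + Z(-636, -689)) = 1/(957781 - 4*(1 - 636)²) = 1/(957781 - 4*(-635)²) = 1/(957781 - 4*403225) = 1/(957781 - 1612900) = 1/(-655119) = -1/655119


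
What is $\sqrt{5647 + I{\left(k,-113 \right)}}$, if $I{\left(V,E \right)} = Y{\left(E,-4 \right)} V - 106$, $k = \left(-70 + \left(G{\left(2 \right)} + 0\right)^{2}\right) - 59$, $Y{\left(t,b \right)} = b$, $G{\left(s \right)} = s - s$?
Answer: $3 \sqrt{673} \approx 77.827$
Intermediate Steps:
$G{\left(s \right)} = 0$
$k = -129$ ($k = \left(-70 + \left(0 + 0\right)^{2}\right) - 59 = \left(-70 + 0^{2}\right) - 59 = \left(-70 + 0\right) - 59 = -70 - 59 = -129$)
$I{\left(V,E \right)} = -106 - 4 V$ ($I{\left(V,E \right)} = - 4 V - 106 = -106 - 4 V$)
$\sqrt{5647 + I{\left(k,-113 \right)}} = \sqrt{5647 - -410} = \sqrt{5647 + \left(-106 + 516\right)} = \sqrt{5647 + 410} = \sqrt{6057} = 3 \sqrt{673}$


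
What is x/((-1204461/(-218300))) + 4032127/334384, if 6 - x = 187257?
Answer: -123096599545123/3628400784 ≈ -33926.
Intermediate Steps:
x = -187251 (x = 6 - 1*187257 = 6 - 187257 = -187251)
x/((-1204461/(-218300))) + 4032127/334384 = -187251/((-1204461/(-218300))) + 4032127/334384 = -187251/((-1204461*(-1/218300))) + 4032127*(1/334384) = -187251/32553/5900 + 4032127/334384 = -187251*5900/32553 + 4032127/334384 = -368260300/10851 + 4032127/334384 = -123096599545123/3628400784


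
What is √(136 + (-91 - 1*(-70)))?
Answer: √115 ≈ 10.724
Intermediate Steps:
√(136 + (-91 - 1*(-70))) = √(136 + (-91 + 70)) = √(136 - 21) = √115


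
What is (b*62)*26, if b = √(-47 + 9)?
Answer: 1612*I*√38 ≈ 9937.0*I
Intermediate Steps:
b = I*√38 (b = √(-38) = I*√38 ≈ 6.1644*I)
(b*62)*26 = ((I*√38)*62)*26 = (62*I*√38)*26 = 1612*I*√38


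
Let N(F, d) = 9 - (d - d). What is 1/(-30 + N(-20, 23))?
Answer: -1/21 ≈ -0.047619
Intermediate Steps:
N(F, d) = 9 (N(F, d) = 9 - 1*0 = 9 + 0 = 9)
1/(-30 + N(-20, 23)) = 1/(-30 + 9) = 1/(-21) = -1/21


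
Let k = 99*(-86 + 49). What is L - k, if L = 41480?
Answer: 45143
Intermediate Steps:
k = -3663 (k = 99*(-37) = -3663)
L - k = 41480 - 1*(-3663) = 41480 + 3663 = 45143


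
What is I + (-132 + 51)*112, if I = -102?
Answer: -9174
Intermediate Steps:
I + (-132 + 51)*112 = -102 + (-132 + 51)*112 = -102 - 81*112 = -102 - 9072 = -9174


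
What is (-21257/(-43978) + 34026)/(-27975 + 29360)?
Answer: 299283337/12181906 ≈ 24.568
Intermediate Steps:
(-21257/(-43978) + 34026)/(-27975 + 29360) = (-21257*(-1/43978) + 34026)/1385 = (21257/43978 + 34026)*(1/1385) = (1496416685/43978)*(1/1385) = 299283337/12181906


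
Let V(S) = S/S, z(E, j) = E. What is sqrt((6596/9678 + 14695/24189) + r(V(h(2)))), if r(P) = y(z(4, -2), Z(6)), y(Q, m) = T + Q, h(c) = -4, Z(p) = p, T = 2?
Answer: 7*sqrt(226453799011143)/39016857 ≈ 2.6998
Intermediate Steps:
V(S) = 1
y(Q, m) = 2 + Q
r(P) = 6 (r(P) = 2 + 4 = 6)
sqrt((6596/9678 + 14695/24189) + r(V(h(2)))) = sqrt((6596/9678 + 14695/24189) + 6) = sqrt((6596*(1/9678) + 14695*(1/24189)) + 6) = sqrt((3298/4839 + 14695/24189) + 6) = sqrt(50294809/39016857 + 6) = sqrt(284395951/39016857) = 7*sqrt(226453799011143)/39016857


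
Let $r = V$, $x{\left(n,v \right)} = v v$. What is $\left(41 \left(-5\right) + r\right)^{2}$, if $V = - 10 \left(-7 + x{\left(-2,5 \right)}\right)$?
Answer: $148225$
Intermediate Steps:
$x{\left(n,v \right)} = v^{2}$
$V = -180$ ($V = - 10 \left(-7 + 5^{2}\right) = - 10 \left(-7 + 25\right) = \left(-10\right) 18 = -180$)
$r = -180$
$\left(41 \left(-5\right) + r\right)^{2} = \left(41 \left(-5\right) - 180\right)^{2} = \left(-205 - 180\right)^{2} = \left(-385\right)^{2} = 148225$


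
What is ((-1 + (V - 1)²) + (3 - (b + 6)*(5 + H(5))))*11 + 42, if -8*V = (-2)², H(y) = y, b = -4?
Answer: -525/4 ≈ -131.25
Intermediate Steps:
V = -½ (V = -⅛*(-2)² = -⅛*4 = -½ ≈ -0.50000)
((-1 + (V - 1)²) + (3 - (b + 6)*(5 + H(5))))*11 + 42 = ((-1 + (-½ - 1)²) + (3 - (-4 + 6)*(5 + 5)))*11 + 42 = ((-1 + (-3/2)²) + (3 - 2*10))*11 + 42 = ((-1 + 9/4) + (3 - 1*20))*11 + 42 = (5/4 + (3 - 20))*11 + 42 = (5/4 - 17)*11 + 42 = -63/4*11 + 42 = -693/4 + 42 = -525/4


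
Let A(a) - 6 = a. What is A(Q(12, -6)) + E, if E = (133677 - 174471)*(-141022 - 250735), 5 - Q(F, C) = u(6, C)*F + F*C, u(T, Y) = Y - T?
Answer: 15981335285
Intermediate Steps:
Q(F, C) = 5 - C*F - F*(-6 + C) (Q(F, C) = 5 - ((C - 1*6)*F + F*C) = 5 - ((C - 6)*F + C*F) = 5 - ((-6 + C)*F + C*F) = 5 - (F*(-6 + C) + C*F) = 5 - (C*F + F*(-6 + C)) = 5 + (-C*F - F*(-6 + C)) = 5 - C*F - F*(-6 + C))
A(a) = 6 + a
E = 15981335058 (E = -40794*(-391757) = 15981335058)
A(Q(12, -6)) + E = (6 + (5 - 1*(-6)*12 - 1*12*(-6 - 6))) + 15981335058 = (6 + (5 + 72 - 1*12*(-12))) + 15981335058 = (6 + (5 + 72 + 144)) + 15981335058 = (6 + 221) + 15981335058 = 227 + 15981335058 = 15981335285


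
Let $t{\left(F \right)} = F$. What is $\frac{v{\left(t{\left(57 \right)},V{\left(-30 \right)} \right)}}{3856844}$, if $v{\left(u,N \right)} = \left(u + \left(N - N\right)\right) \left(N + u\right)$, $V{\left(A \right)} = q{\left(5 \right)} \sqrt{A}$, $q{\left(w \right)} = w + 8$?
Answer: $\frac{3249}{3856844} + \frac{741 i \sqrt{30}}{3856844} \approx 0.0008424 + 0.0010523 i$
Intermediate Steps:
$q{\left(w \right)} = 8 + w$
$V{\left(A \right)} = 13 \sqrt{A}$ ($V{\left(A \right)} = \left(8 + 5\right) \sqrt{A} = 13 \sqrt{A}$)
$v{\left(u,N \right)} = u \left(N + u\right)$ ($v{\left(u,N \right)} = \left(u + 0\right) \left(N + u\right) = u \left(N + u\right)$)
$\frac{v{\left(t{\left(57 \right)},V{\left(-30 \right)} \right)}}{3856844} = \frac{57 \left(13 \sqrt{-30} + 57\right)}{3856844} = 57 \left(13 i \sqrt{30} + 57\right) \frac{1}{3856844} = 57 \left(57 + 13 i \sqrt{30}\right) \frac{1}{3856844} = \left(3249 + 741 i \sqrt{30}\right) \frac{1}{3856844} = \frac{3249}{3856844} + \frac{741 i \sqrt{30}}{3856844}$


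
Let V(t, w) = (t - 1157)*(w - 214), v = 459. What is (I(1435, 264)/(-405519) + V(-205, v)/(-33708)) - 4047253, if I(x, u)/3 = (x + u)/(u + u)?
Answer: -811399817451676099/200482105296 ≈ -4.0472e+6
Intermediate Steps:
V(t, w) = (-1157 + t)*(-214 + w)
I(x, u) = 3*(u + x)/(2*u) (I(x, u) = 3*((x + u)/(u + u)) = 3*((u + x)/((2*u))) = 3*((u + x)*(1/(2*u))) = 3*((u + x)/(2*u)) = 3*(u + x)/(2*u))
(I(1435, 264)/(-405519) + V(-205, v)/(-33708)) - 4047253 = (((3/2)*(264 + 1435)/264)/(-405519) + (247598 - 1157*459 - 214*(-205) - 205*459)/(-33708)) - 4047253 = (((3/2)*(1/264)*1699)*(-1/405519) + (247598 - 531063 + 43870 - 94095)*(-1/33708)) - 4047253 = ((1699/176)*(-1/405519) - 333690*(-1/33708)) - 4047253 = (-1699/71371344 + 55615/5618) - 4047253 = 1984653875789/200482105296 - 4047253 = -811399817451676099/200482105296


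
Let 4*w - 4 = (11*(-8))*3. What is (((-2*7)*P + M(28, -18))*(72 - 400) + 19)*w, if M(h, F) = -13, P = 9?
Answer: -2964715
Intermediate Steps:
w = -65 (w = 1 + ((11*(-8))*3)/4 = 1 + (-88*3)/4 = 1 + (¼)*(-264) = 1 - 66 = -65)
(((-2*7)*P + M(28, -18))*(72 - 400) + 19)*w = ((-2*7*9 - 13)*(72 - 400) + 19)*(-65) = ((-14*9 - 13)*(-328) + 19)*(-65) = ((-126 - 13)*(-328) + 19)*(-65) = (-139*(-328) + 19)*(-65) = (45592 + 19)*(-65) = 45611*(-65) = -2964715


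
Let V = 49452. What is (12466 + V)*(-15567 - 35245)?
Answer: -3146177416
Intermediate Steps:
(12466 + V)*(-15567 - 35245) = (12466 + 49452)*(-15567 - 35245) = 61918*(-50812) = -3146177416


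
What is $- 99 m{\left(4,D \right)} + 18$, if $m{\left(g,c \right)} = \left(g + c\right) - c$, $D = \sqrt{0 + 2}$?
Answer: $-378$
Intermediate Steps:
$D = \sqrt{2} \approx 1.4142$
$m{\left(g,c \right)} = g$ ($m{\left(g,c \right)} = \left(c + g\right) - c = g$)
$- 99 m{\left(4,D \right)} + 18 = \left(-99\right) 4 + 18 = -396 + 18 = -378$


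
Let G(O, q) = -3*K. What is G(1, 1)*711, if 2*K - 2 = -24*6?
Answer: 151443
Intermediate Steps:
K = -71 (K = 1 + (-24*6)/2 = 1 + (-4*36)/2 = 1 + (1/2)*(-144) = 1 - 72 = -71)
G(O, q) = 213 (G(O, q) = -3*(-71) = 213)
G(1, 1)*711 = 213*711 = 151443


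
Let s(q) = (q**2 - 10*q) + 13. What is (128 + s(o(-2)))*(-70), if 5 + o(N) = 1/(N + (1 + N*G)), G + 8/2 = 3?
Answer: -13790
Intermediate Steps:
G = -1 (G = -4 + 3 = -1)
o(N) = -4 (o(N) = -5 + 1/(N + (1 + N*(-1))) = -5 + 1/(N + (1 - N)) = -5 + 1/1 = -5 + 1 = -4)
s(q) = 13 + q**2 - 10*q
(128 + s(o(-2)))*(-70) = (128 + (13 + (-4)**2 - 10*(-4)))*(-70) = (128 + (13 + 16 + 40))*(-70) = (128 + 69)*(-70) = 197*(-70) = -13790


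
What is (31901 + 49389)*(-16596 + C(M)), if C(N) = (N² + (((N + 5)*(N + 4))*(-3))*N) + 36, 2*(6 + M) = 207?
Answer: -991786977225/4 ≈ -2.4795e+11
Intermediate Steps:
M = 195/2 (M = -6 + (½)*207 = -6 + 207/2 = 195/2 ≈ 97.500)
C(N) = 36 + N² - 3*N*(4 + N)*(5 + N) (C(N) = (N² + (((5 + N)*(4 + N))*(-3))*N) + 36 = (N² + (((4 + N)*(5 + N))*(-3))*N) + 36 = (N² + (-3*(4 + N)*(5 + N))*N) + 36 = (N² - 3*N*(4 + N)*(5 + N)) + 36 = 36 + N² - 3*N*(4 + N)*(5 + N))
(31901 + 49389)*(-16596 + C(M)) = (31901 + 49389)*(-16596 + (36 - 60*195/2 - 26*(195/2)² - 3*(195/2)³)) = 81290*(-16596 + (36 - 5850 - 26*38025/4 - 3*7414875/8)) = 81290*(-16596 + (36 - 5850 - 494325/2 - 22244625/8)) = 81290*(-16596 - 24268437/8) = 81290*(-24401205/8) = -991786977225/4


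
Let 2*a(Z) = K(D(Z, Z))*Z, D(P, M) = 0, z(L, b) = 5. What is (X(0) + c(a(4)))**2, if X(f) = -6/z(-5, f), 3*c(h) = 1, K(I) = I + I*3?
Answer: 169/225 ≈ 0.75111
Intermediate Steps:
K(I) = 4*I (K(I) = I + 3*I = 4*I)
a(Z) = 0 (a(Z) = ((4*0)*Z)/2 = (0*Z)/2 = (1/2)*0 = 0)
c(h) = 1/3 (c(h) = (1/3)*1 = 1/3)
X(f) = -6/5
(X(0) + c(a(4)))**2 = (-6/5 + 1/3)**2 = (-13/15)**2 = 169/225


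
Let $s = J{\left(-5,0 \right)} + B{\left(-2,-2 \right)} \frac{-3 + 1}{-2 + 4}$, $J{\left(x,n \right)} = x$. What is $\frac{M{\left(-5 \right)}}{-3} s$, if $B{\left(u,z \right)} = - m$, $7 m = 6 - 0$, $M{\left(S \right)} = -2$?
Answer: $- \frac{58}{21} \approx -2.7619$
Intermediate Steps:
$m = \frac{6}{7}$ ($m = \frac{6 - 0}{7} = \frac{6 + 0}{7} = \frac{1}{7} \cdot 6 = \frac{6}{7} \approx 0.85714$)
$B{\left(u,z \right)} = - \frac{6}{7}$ ($B{\left(u,z \right)} = \left(-1\right) \frac{6}{7} = - \frac{6}{7}$)
$s = - \frac{29}{7}$ ($s = -5 - \frac{6 \frac{-3 + 1}{-2 + 4}}{7} = -5 - \frac{6 \left(- \frac{2}{2}\right)}{7} = -5 - \frac{6 \left(\left(-2\right) \frac{1}{2}\right)}{7} = -5 - - \frac{6}{7} = -5 + \frac{6}{7} = - \frac{29}{7} \approx -4.1429$)
$\frac{M{\left(-5 \right)}}{-3} s = - \frac{2}{-3} \left(- \frac{29}{7}\right) = \left(-2\right) \left(- \frac{1}{3}\right) \left(- \frac{29}{7}\right) = \frac{2}{3} \left(- \frac{29}{7}\right) = - \frac{58}{21}$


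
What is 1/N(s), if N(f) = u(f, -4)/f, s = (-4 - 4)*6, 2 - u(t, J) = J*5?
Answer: -24/11 ≈ -2.1818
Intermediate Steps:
u(t, J) = 2 - 5*J (u(t, J) = 2 - J*5 = 2 - 5*J)
s = -48 (s = -8*6 = -48)
N(f) = 22/f (N(f) = (2 - 5*(-4))/f = (2 + 20)/f = 22/f)
1/N(s) = 1/(22/(-48)) = 1/(22*(-1/48)) = 1/(-11/24) = -24/11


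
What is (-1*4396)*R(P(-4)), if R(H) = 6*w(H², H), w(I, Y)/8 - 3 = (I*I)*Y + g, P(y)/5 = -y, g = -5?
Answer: -675225177984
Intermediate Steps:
P(y) = -5*y (P(y) = 5*(-y) = -5*y)
w(I, Y) = -16 + 8*Y*I² (w(I, Y) = 24 + 8*((I*I)*Y - 5) = 24 + 8*(I²*Y - 5) = 24 + 8*(Y*I² - 5) = 24 + 8*(-5 + Y*I²) = 24 + (-40 + 8*Y*I²) = -16 + 8*Y*I²)
R(H) = -96 + 48*H⁵ (R(H) = 6*(-16 + 8*H*(H²)²) = 6*(-16 + 8*H*H⁴) = 6*(-16 + 8*H⁵) = -96 + 48*H⁵)
(-1*4396)*R(P(-4)) = (-1*4396)*(-96 + 48*(-5*(-4))⁵) = -4396*(-96 + 48*20⁵) = -4396*(-96 + 48*3200000) = -4396*(-96 + 153600000) = -4396*153599904 = -675225177984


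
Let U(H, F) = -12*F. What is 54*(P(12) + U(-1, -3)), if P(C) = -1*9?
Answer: 1458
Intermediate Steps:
P(C) = -9
54*(P(12) + U(-1, -3)) = 54*(-9 - 12*(-3)) = 54*(-9 + 36) = 54*27 = 1458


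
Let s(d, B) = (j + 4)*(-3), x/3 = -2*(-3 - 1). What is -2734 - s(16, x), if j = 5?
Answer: -2707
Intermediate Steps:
x = 24 (x = 3*(-2*(-3 - 1)) = 3*(-2*(-4)) = 3*8 = 24)
s(d, B) = -27 (s(d, B) = (5 + 4)*(-3) = 9*(-3) = -27)
-2734 - s(16, x) = -2734 - 1*(-27) = -2734 + 27 = -2707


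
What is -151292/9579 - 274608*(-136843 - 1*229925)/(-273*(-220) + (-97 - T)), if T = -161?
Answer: 241190784104092/143981949 ≈ 1.6751e+6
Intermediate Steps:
-151292/9579 - 274608*(-136843 - 1*229925)/(-273*(-220) + (-97 - T)) = -151292/9579 - 274608*(-136843 - 1*229925)/(-273*(-220) + (-97 - 1*(-161))) = -151292*1/9579 - 274608*(-136843 - 229925)/(60060 + (-97 + 161)) = -151292/9579 - 274608*(-366768/(60060 + 64)) = -151292/9579 - 274608/(60124*(-1/366768)) = -151292/9579 - 274608/(-15031/91692) = -151292/9579 - 274608*(-91692/15031) = -151292/9579 + 25179356736/15031 = 241190784104092/143981949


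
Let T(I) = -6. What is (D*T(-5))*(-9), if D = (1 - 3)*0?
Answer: 0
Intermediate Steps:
D = 0 (D = -2*0 = 0)
(D*T(-5))*(-9) = (0*(-6))*(-9) = 0*(-9) = 0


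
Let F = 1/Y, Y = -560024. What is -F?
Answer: 1/560024 ≈ 1.7856e-6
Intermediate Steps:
F = -1/560024 (F = 1/(-560024) = -1/560024 ≈ -1.7856e-6)
-F = -1*(-1/560024) = 1/560024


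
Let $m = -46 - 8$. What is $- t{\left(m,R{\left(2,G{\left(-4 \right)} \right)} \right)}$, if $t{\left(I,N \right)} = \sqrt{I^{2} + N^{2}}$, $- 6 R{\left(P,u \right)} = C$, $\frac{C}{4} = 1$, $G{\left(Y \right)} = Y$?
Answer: $- \frac{2 \sqrt{6562}}{3} \approx -54.004$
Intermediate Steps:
$C = 4$ ($C = 4 \cdot 1 = 4$)
$m = -54$
$R{\left(P,u \right)} = - \frac{2}{3}$ ($R{\left(P,u \right)} = \left(- \frac{1}{6}\right) 4 = - \frac{2}{3}$)
$- t{\left(m,R{\left(2,G{\left(-4 \right)} \right)} \right)} = - \sqrt{\left(-54\right)^{2} + \left(- \frac{2}{3}\right)^{2}} = - \sqrt{2916 + \frac{4}{9}} = - \sqrt{\frac{26248}{9}} = - \frac{2 \sqrt{6562}}{3}$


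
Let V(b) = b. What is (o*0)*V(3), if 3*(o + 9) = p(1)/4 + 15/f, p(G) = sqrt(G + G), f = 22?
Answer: 0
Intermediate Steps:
p(G) = sqrt(2)*sqrt(G) (p(G) = sqrt(2*G) = sqrt(2)*sqrt(G))
o = -193/22 + sqrt(2)/12 (o = -9 + ((sqrt(2)*sqrt(1))/4 + 15/22)/3 = -9 + ((sqrt(2)*1)*(1/4) + 15*(1/22))/3 = -9 + (sqrt(2)*(1/4) + 15/22)/3 = -9 + (sqrt(2)/4 + 15/22)/3 = -9 + (15/22 + sqrt(2)/4)/3 = -9 + (5/22 + sqrt(2)/12) = -193/22 + sqrt(2)/12 ≈ -8.6549)
(o*0)*V(3) = ((-193/22 + sqrt(2)/12)*0)*3 = 0*3 = 0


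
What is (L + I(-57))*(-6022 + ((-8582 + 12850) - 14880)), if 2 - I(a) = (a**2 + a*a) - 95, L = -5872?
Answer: 204149082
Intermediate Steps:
I(a) = 97 - 2*a**2 (I(a) = 2 - ((a**2 + a*a) - 95) = 2 - ((a**2 + a**2) - 95) = 2 - (2*a**2 - 95) = 2 - (-95 + 2*a**2) = 2 + (95 - 2*a**2) = 97 - 2*a**2)
(L + I(-57))*(-6022 + ((-8582 + 12850) - 14880)) = (-5872 + (97 - 2*(-57)**2))*(-6022 + ((-8582 + 12850) - 14880)) = (-5872 + (97 - 2*3249))*(-6022 + (4268 - 14880)) = (-5872 + (97 - 6498))*(-6022 - 10612) = (-5872 - 6401)*(-16634) = -12273*(-16634) = 204149082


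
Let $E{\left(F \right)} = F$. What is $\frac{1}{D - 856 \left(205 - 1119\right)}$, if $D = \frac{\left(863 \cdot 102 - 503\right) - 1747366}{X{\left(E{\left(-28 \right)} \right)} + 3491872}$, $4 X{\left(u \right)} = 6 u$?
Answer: $\frac{3491830}{2731950262877} \approx 1.2781 \cdot 10^{-6}$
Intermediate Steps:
$X{\left(u \right)} = \frac{3 u}{2}$ ($X{\left(u \right)} = \frac{6 u}{4} = \frac{3 u}{2}$)
$D = - \frac{1659843}{3491830}$ ($D = \frac{\left(863 \cdot 102 - 503\right) - 1747366}{\frac{3}{2} \left(-28\right) + 3491872} = \frac{\left(88026 - 503\right) - 1747366}{-42 + 3491872} = \frac{87523 - 1747366}{3491830} = \left(-1659843\right) \frac{1}{3491830} = - \frac{1659843}{3491830} \approx -0.47535$)
$\frac{1}{D - 856 \left(205 - 1119\right)} = \frac{1}{- \frac{1659843}{3491830} - 856 \left(205 - 1119\right)} = \frac{1}{- \frac{1659843}{3491830} - -782384} = \frac{1}{- \frac{1659843}{3491830} + 782384} = \frac{1}{\frac{2731950262877}{3491830}} = \frac{3491830}{2731950262877}$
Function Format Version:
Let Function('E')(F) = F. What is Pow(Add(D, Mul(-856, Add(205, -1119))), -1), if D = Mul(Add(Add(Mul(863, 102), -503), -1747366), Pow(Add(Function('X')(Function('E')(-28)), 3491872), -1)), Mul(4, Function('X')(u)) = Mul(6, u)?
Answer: Rational(3491830, 2731950262877) ≈ 1.2781e-6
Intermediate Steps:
Function('X')(u) = Mul(Rational(3, 2), u) (Function('X')(u) = Mul(Rational(1, 4), Mul(6, u)) = Mul(Rational(3, 2), u))
D = Rational(-1659843, 3491830) (D = Mul(Add(Add(Mul(863, 102), -503), -1747366), Pow(Add(Mul(Rational(3, 2), -28), 3491872), -1)) = Mul(Add(Add(88026, -503), -1747366), Pow(Add(-42, 3491872), -1)) = Mul(Add(87523, -1747366), Pow(3491830, -1)) = Mul(-1659843, Rational(1, 3491830)) = Rational(-1659843, 3491830) ≈ -0.47535)
Pow(Add(D, Mul(-856, Add(205, -1119))), -1) = Pow(Add(Rational(-1659843, 3491830), Mul(-856, Add(205, -1119))), -1) = Pow(Add(Rational(-1659843, 3491830), Mul(-856, -914)), -1) = Pow(Add(Rational(-1659843, 3491830), 782384), -1) = Pow(Rational(2731950262877, 3491830), -1) = Rational(3491830, 2731950262877)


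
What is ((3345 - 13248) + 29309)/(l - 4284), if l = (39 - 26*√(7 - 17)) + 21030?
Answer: 65145942/56348597 + 504556*I*√10/281742985 ≈ 1.1561 + 0.0056631*I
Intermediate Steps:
l = 21069 - 26*I*√10 (l = (39 - 26*I*√10) + 21030 = 21069 - 26*I*√10 ≈ 21069.0 - 82.219*I)
((3345 - 13248) + 29309)/(l - 4284) = ((3345 - 13248) + 29309)/((21069 - 26*I*√10) - 4284) = (-9903 + 29309)/(16785 - 26*I*√10) = 19406/(16785 - 26*I*√10)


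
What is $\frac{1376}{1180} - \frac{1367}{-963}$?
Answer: $\frac{734537}{284085} \approx 2.5856$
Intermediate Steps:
$\frac{1376}{1180} - \frac{1367}{-963} = 1376 \cdot \frac{1}{1180} - - \frac{1367}{963} = \frac{344}{295} + \frac{1367}{963} = \frac{734537}{284085}$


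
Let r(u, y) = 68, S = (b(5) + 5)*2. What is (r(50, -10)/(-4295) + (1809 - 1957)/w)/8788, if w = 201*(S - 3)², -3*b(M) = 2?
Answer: -805916/182711494745 ≈ -4.4109e-6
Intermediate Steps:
b(M) = -⅔ (b(M) = -⅓*2 = -⅔)
S = 26/3 (S = (-⅔ + 5)*2 = (13/3)*2 = 26/3 ≈ 8.6667)
w = 19363/3 (w = 201*(26/3 - 3)² = 201*(17/3)² = 201*(289/9) = 19363/3 ≈ 6454.3)
(r(50, -10)/(-4295) + (1809 - 1957)/w)/8788 = (68/(-4295) + (1809 - 1957)/(19363/3))/8788 = (68*(-1/4295) - 148*3/19363)*(1/8788) = (-68/4295 - 444/19363)*(1/8788) = -3223664/83164085*1/8788 = -805916/182711494745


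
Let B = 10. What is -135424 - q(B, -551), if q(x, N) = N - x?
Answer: -134863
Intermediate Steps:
-135424 - q(B, -551) = -135424 - (-551 - 1*10) = -135424 - (-551 - 10) = -135424 - 1*(-561) = -135424 + 561 = -134863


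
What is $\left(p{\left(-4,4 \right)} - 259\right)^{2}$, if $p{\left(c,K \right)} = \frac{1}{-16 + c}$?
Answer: $\frac{26842761}{400} \approx 67107.0$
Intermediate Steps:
$\left(p{\left(-4,4 \right)} - 259\right)^{2} = \left(\frac{1}{-16 - 4} - 259\right)^{2} = \left(\frac{1}{-20} - 259\right)^{2} = \left(- \frac{1}{20} - 259\right)^{2} = \left(- \frac{5181}{20}\right)^{2} = \frac{26842761}{400}$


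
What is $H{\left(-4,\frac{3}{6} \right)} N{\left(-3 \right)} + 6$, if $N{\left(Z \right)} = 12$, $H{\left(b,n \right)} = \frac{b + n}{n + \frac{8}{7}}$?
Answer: $- \frac{450}{23} \approx -19.565$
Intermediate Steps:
$H{\left(b,n \right)} = \frac{b + n}{\frac{8}{7} + n}$ ($H{\left(b,n \right)} = \frac{b + n}{n + 8 \cdot \frac{1}{7}} = \frac{b + n}{n + \frac{8}{7}} = \frac{b + n}{\frac{8}{7} + n}$)
$H{\left(-4,\frac{3}{6} \right)} N{\left(-3 \right)} + 6 = \frac{7 \left(-4 + \frac{3}{6}\right)}{8 + 7 \cdot \frac{3}{6}} \cdot 12 + 6 = \frac{7 \left(-4 + 3 \cdot \frac{1}{6}\right)}{8 + 7 \cdot 3 \cdot \frac{1}{6}} \cdot 12 + 6 = \frac{7 \left(-4 + \frac{1}{2}\right)}{8 + 7 \cdot \frac{1}{2}} \cdot 12 + 6 = 7 \frac{1}{8 + \frac{7}{2}} \left(- \frac{7}{2}\right) 12 + 6 = 7 \frac{1}{\frac{23}{2}} \left(- \frac{7}{2}\right) 12 + 6 = 7 \cdot \frac{2}{23} \left(- \frac{7}{2}\right) 12 + 6 = \left(- \frac{49}{23}\right) 12 + 6 = - \frac{588}{23} + 6 = - \frac{450}{23}$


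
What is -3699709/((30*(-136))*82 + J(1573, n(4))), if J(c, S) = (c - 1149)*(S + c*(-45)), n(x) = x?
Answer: 3699709/30345704 ≈ 0.12192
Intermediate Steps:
J(c, S) = (-1149 + c)*(S - 45*c)
-3699709/((30*(-136))*82 + J(1573, n(4))) = -3699709/((30*(-136))*82 + (-1149*4 - 45*1573² + 51705*1573 + 4*1573)) = -3699709/(-4080*82 + (-4596 - 45*2474329 + 81331965 + 6292)) = -3699709/(-334560 + (-4596 - 111344805 + 81331965 + 6292)) = -3699709/(-334560 - 30011144) = -3699709/(-30345704) = -3699709*(-1/30345704) = 3699709/30345704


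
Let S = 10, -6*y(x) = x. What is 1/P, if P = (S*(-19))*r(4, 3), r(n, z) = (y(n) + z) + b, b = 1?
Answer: -3/1900 ≈ -0.0015789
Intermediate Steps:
y(x) = -x/6
r(n, z) = 1 + z - n/6 (r(n, z) = (-n/6 + z) + 1 = (z - n/6) + 1 = 1 + z - n/6)
P = -1900/3 (P = (10*(-19))*(1 + 3 - ⅙*4) = -190*(1 + 3 - ⅔) = -190*10/3 = -1900/3 ≈ -633.33)
1/P = 1/(-1900/3) = -3/1900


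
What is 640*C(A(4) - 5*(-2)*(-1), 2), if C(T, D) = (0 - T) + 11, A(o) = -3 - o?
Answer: 17920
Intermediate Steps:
C(T, D) = 11 - T (C(T, D) = -T + 11 = 11 - T)
640*C(A(4) - 5*(-2)*(-1), 2) = 640*(11 - ((-3 - 1*4) - 5*(-2)*(-1))) = 640*(11 - ((-3 - 4) + 10*(-1))) = 640*(11 - (-7 - 10)) = 640*(11 - 1*(-17)) = 640*(11 + 17) = 640*28 = 17920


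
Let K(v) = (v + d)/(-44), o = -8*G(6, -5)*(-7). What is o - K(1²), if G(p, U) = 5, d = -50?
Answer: 12271/44 ≈ 278.89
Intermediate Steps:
o = 280 (o = -8*5*(-7) = -40*(-7) = 280)
K(v) = 25/22 - v/44 (K(v) = (v - 50)/(-44) = -(-50 + v)/44 = 25/22 - v/44)
o - K(1²) = 280 - (25/22 - 1/44*1²) = 280 - (25/22 - 1/44*1) = 280 - (25/22 - 1/44) = 280 - 1*49/44 = 280 - 49/44 = 12271/44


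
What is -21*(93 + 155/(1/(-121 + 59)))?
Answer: 199857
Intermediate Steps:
-21*(93 + 155/(1/(-121 + 59))) = -21*(93 + 155/(1/(-62))) = -21*(93 + 155/(-1/62)) = -21*(93 + 155*(-62)) = -21*(93 - 9610) = -21*(-9517) = 199857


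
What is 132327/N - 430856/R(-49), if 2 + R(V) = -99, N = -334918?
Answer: 144288064781/33826718 ≈ 4265.5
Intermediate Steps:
R(V) = -101 (R(V) = -2 - 99 = -101)
132327/N - 430856/R(-49) = 132327/(-334918) - 430856/(-101) = 132327*(-1/334918) - 430856*(-1/101) = -132327/334918 + 430856/101 = 144288064781/33826718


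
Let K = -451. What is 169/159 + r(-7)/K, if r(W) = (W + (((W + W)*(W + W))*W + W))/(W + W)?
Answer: 5498/6519 ≈ 0.84338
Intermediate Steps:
r(W) = (2*W + 4*W³)/(2*W) (r(W) = (W + (((2*W)*(2*W))*W + W))/((2*W)) = (W + ((4*W²)*W + W))*(1/(2*W)) = (W + (4*W³ + W))*(1/(2*W)) = (W + (W + 4*W³))*(1/(2*W)) = (2*W + 4*W³)*(1/(2*W)) = (2*W + 4*W³)/(2*W))
169/159 + r(-7)/K = 169/159 + (1 + 2*(-7)²)/(-451) = 169*(1/159) + (1 + 2*49)*(-1/451) = 169/159 + (1 + 98)*(-1/451) = 169/159 + 99*(-1/451) = 169/159 - 9/41 = 5498/6519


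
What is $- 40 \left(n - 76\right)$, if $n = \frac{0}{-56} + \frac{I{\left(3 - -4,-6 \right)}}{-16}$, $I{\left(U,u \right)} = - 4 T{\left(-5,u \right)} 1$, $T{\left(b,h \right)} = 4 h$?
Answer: $3280$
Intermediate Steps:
$I{\left(U,u \right)} = - 16 u$ ($I{\left(U,u \right)} = - 4 \cdot 4 u 1 = - 16 u 1 = - 16 u$)
$n = -6$ ($n = \frac{0}{-56} + \frac{\left(-16\right) \left(-6\right)}{-16} = 0 \left(- \frac{1}{56}\right) + 96 \left(- \frac{1}{16}\right) = 0 - 6 = -6$)
$- 40 \left(n - 76\right) = - 40 \left(-6 - 76\right) = \left(-40\right) \left(-82\right) = 3280$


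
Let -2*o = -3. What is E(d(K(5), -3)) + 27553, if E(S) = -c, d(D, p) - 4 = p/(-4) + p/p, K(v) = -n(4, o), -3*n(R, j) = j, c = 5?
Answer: 27548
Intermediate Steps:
o = 3/2 (o = -½*(-3) = 3/2 ≈ 1.5000)
n(R, j) = -j/3
K(v) = ½ (K(v) = -(-1)*3/(3*2) = -1*(-½) = ½)
d(D, p) = 5 - p/4 (d(D, p) = 4 + (p/(-4) + p/p) = 4 + (p*(-¼) + 1) = 4 + (-p/4 + 1) = 4 + (1 - p/4) = 5 - p/4)
E(S) = -5 (E(S) = -1*5 = -5)
E(d(K(5), -3)) + 27553 = -5 + 27553 = 27548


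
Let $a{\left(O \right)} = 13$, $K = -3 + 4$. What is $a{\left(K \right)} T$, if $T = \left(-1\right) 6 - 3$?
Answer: $-117$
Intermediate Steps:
$K = 1$
$T = -9$ ($T = -6 - 3 = -9$)
$a{\left(K \right)} T = 13 \left(-9\right) = -117$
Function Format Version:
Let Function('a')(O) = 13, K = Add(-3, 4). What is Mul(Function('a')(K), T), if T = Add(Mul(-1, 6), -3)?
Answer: -117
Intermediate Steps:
K = 1
T = -9 (T = Add(-6, -3) = -9)
Mul(Function('a')(K), T) = Mul(13, -9) = -117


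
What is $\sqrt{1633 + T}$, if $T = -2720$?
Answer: $i \sqrt{1087} \approx 32.97 i$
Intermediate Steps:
$\sqrt{1633 + T} = \sqrt{1633 - 2720} = \sqrt{-1087} = i \sqrt{1087}$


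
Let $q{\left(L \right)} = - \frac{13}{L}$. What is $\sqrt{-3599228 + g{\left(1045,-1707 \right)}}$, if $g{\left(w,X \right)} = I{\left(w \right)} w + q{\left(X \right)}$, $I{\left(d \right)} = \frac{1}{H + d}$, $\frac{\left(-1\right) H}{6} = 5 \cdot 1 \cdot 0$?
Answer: $\frac{2 i \sqrt{2621900993133}}{1707} \approx 1897.2 i$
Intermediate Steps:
$H = 0$ ($H = - 6 \cdot 5 \cdot 1 \cdot 0 = - 6 \cdot 5 \cdot 0 = \left(-6\right) 0 = 0$)
$I{\left(d \right)} = \frac{1}{d}$ ($I{\left(d \right)} = \frac{1}{0 + d} = \frac{1}{d}$)
$g{\left(w,X \right)} = 1 - \frac{13}{X}$ ($g{\left(w,X \right)} = \frac{w}{w} - \frac{13}{X} = 1 - \frac{13}{X}$)
$\sqrt{-3599228 + g{\left(1045,-1707 \right)}} = \sqrt{-3599228 + \frac{-13 - 1707}{-1707}} = \sqrt{-3599228 - - \frac{1720}{1707}} = \sqrt{-3599228 + \frac{1720}{1707}} = \sqrt{- \frac{6143880476}{1707}} = \frac{2 i \sqrt{2621900993133}}{1707}$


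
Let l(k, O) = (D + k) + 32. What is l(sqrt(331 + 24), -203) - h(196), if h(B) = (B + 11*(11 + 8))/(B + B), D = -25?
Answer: 2339/392 + sqrt(355) ≈ 24.808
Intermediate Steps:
l(k, O) = 7 + k (l(k, O) = (-25 + k) + 32 = 7 + k)
h(B) = (209 + B)/(2*B) (h(B) = (B + 11*19)/((2*B)) = (B + 209)*(1/(2*B)) = (209 + B)*(1/(2*B)) = (209 + B)/(2*B))
l(sqrt(331 + 24), -203) - h(196) = (7 + sqrt(331 + 24)) - (209 + 196)/(2*196) = (7 + sqrt(355)) - 405/(2*196) = (7 + sqrt(355)) - 1*405/392 = (7 + sqrt(355)) - 405/392 = 2339/392 + sqrt(355)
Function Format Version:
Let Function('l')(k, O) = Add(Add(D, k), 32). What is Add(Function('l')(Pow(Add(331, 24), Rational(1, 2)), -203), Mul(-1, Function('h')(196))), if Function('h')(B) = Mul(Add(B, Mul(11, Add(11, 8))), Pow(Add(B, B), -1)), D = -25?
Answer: Add(Rational(2339, 392), Pow(355, Rational(1, 2))) ≈ 24.808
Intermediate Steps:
Function('l')(k, O) = Add(7, k) (Function('l')(k, O) = Add(Add(-25, k), 32) = Add(7, k))
Function('h')(B) = Mul(Rational(1, 2), Pow(B, -1), Add(209, B)) (Function('h')(B) = Mul(Add(B, Mul(11, 19)), Pow(Mul(2, B), -1)) = Mul(Add(B, 209), Mul(Rational(1, 2), Pow(B, -1))) = Mul(Add(209, B), Mul(Rational(1, 2), Pow(B, -1))) = Mul(Rational(1, 2), Pow(B, -1), Add(209, B)))
Add(Function('l')(Pow(Add(331, 24), Rational(1, 2)), -203), Mul(-1, Function('h')(196))) = Add(Add(7, Pow(Add(331, 24), Rational(1, 2))), Mul(-1, Mul(Rational(1, 2), Pow(196, -1), Add(209, 196)))) = Add(Add(7, Pow(355, Rational(1, 2))), Mul(-1, Mul(Rational(1, 2), Rational(1, 196), 405))) = Add(Add(7, Pow(355, Rational(1, 2))), Mul(-1, Rational(405, 392))) = Add(Add(7, Pow(355, Rational(1, 2))), Rational(-405, 392)) = Add(Rational(2339, 392), Pow(355, Rational(1, 2)))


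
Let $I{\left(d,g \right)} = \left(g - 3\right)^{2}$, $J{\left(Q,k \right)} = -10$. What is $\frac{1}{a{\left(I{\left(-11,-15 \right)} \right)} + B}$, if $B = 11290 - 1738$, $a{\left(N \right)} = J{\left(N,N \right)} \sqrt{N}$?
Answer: $\frac{1}{9372} \approx 0.0001067$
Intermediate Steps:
$I{\left(d,g \right)} = \left(-3 + g\right)^{2}$
$a{\left(N \right)} = - 10 \sqrt{N}$
$B = 9552$ ($B = 11290 - 1738 = 9552$)
$\frac{1}{a{\left(I{\left(-11,-15 \right)} \right)} + B} = \frac{1}{- 10 \sqrt{\left(-3 - 15\right)^{2}} + 9552} = \frac{1}{- 10 \sqrt{\left(-18\right)^{2}} + 9552} = \frac{1}{- 10 \sqrt{324} + 9552} = \frac{1}{\left(-10\right) 18 + 9552} = \frac{1}{-180 + 9552} = \frac{1}{9372}$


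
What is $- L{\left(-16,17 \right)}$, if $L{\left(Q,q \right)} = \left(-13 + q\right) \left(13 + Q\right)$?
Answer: $12$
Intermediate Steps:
$- L{\left(-16,17 \right)} = - (-169 - -208 + 13 \cdot 17 - 272) = - (-169 + 208 + 221 - 272) = \left(-1\right) \left(-12\right) = 12$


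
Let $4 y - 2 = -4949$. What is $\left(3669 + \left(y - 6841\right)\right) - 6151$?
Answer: $- \frac{42239}{4} \approx -10560.0$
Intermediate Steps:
$y = - \frac{4947}{4}$ ($y = \frac{1}{2} + \frac{1}{4} \left(-4949\right) = \frac{1}{2} - \frac{4949}{4} = - \frac{4947}{4} \approx -1236.8$)
$\left(3669 + \left(y - 6841\right)\right) - 6151 = \left(3669 - \frac{32311}{4}\right) - 6151 = - \frac{17635}{4} - 6151 = - \frac{42239}{4}$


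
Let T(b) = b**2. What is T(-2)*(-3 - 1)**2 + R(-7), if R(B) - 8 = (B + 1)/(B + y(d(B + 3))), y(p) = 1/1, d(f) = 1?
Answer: 73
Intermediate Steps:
y(p) = 1
R(B) = 9 (R(B) = 8 + (B + 1)/(B + 1) = 8 + (1 + B)/(1 + B) = 8 + 1 = 9)
T(-2)*(-3 - 1)**2 + R(-7) = (-2)**2*(-3 - 1)**2 + 9 = 4*(-4)**2 + 9 = 4*16 + 9 = 64 + 9 = 73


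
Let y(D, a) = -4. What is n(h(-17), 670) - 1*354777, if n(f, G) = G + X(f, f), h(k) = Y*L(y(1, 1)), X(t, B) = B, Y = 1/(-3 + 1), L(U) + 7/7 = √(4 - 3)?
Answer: -354107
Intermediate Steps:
L(U) = 0 (L(U) = -1 + √(4 - 3) = -1 + √1 = -1 + 1 = 0)
Y = -½ (Y = 1/(-2) = -½ ≈ -0.50000)
h(k) = 0 (h(k) = -½*0 = 0)
n(f, G) = G + f
n(h(-17), 670) - 1*354777 = (670 + 0) - 1*354777 = 670 - 354777 = -354107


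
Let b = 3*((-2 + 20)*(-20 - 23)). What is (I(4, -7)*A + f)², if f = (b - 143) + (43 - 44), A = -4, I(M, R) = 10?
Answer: 6280036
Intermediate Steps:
b = -2322 (b = 3*(18*(-43)) = 3*(-774) = -2322)
f = -2466 (f = (-2322 - 143) + (43 - 44) = -2465 - 1 = -2466)
(I(4, -7)*A + f)² = (10*(-4) - 2466)² = (-40 - 2466)² = (-2506)² = 6280036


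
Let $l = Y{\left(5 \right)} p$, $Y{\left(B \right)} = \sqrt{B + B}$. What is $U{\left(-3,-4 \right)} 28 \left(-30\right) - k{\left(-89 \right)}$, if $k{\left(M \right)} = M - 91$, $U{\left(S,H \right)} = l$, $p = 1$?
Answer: $180 - 840 \sqrt{10} \approx -2476.3$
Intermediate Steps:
$Y{\left(B \right)} = \sqrt{2} \sqrt{B}$ ($Y{\left(B \right)} = \sqrt{2 B} = \sqrt{2} \sqrt{B}$)
$l = \sqrt{10}$ ($l = \sqrt{2} \sqrt{5} \cdot 1 = \sqrt{10} \cdot 1 = \sqrt{10} \approx 3.1623$)
$U{\left(S,H \right)} = \sqrt{10}$
$k{\left(M \right)} = -91 + M$
$U{\left(-3,-4 \right)} 28 \left(-30\right) - k{\left(-89 \right)} = \sqrt{10} \cdot 28 \left(-30\right) - \left(-91 - 89\right) = 28 \sqrt{10} \left(-30\right) - -180 = - 840 \sqrt{10} + 180 = 180 - 840 \sqrt{10}$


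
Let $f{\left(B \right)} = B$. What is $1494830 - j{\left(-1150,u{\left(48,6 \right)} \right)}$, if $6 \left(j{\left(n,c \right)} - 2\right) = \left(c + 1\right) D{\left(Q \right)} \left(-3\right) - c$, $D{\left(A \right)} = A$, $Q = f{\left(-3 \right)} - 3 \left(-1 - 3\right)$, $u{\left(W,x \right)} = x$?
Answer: $\frac{2989721}{2} \approx 1.4949 \cdot 10^{6}$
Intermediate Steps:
$Q = 9$ ($Q = -3 - 3 \left(-1 - 3\right) = -3 - -12 = -3 + 12 = 9$)
$j{\left(n,c \right)} = - \frac{5}{2} - \frac{14 c}{3}$ ($j{\left(n,c \right)} = 2 + \frac{\left(c + 1\right) 9 \left(-3\right) - c}{6} = 2 + \frac{\left(1 + c\right) 9 \left(-3\right) - c}{6} = 2 + \frac{\left(9 + 9 c\right) \left(-3\right) - c}{6} = 2 + \frac{\left(-27 - 27 c\right) - c}{6} = 2 + \frac{-27 - 28 c}{6} = 2 - \left(\frac{9}{2} + \frac{14 c}{3}\right) = - \frac{5}{2} - \frac{14 c}{3}$)
$1494830 - j{\left(-1150,u{\left(48,6 \right)} \right)} = 1494830 - \left(- \frac{5}{2} - 28\right) = 1494830 - - \frac{61}{2} = 1494830 + \frac{61}{2} = \frac{2989721}{2}$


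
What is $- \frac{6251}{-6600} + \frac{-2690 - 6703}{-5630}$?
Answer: $\frac{9718693}{3715800} \approx 2.6155$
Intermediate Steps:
$- \frac{6251}{-6600} + \frac{-2690 - 6703}{-5630} = \left(-6251\right) \left(- \frac{1}{6600}\right) + \left(-2690 - 6703\right) \left(- \frac{1}{5630}\right) = \frac{6251}{6600} - - \frac{9393}{5630} = \frac{6251}{6600} + \frac{9393}{5630} = \frac{9718693}{3715800}$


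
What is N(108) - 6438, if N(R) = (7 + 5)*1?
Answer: -6426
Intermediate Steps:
N(R) = 12 (N(R) = 12*1 = 12)
N(108) - 6438 = 12 - 6438 = -6426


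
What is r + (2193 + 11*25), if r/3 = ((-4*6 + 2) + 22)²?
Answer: 2468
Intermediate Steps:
r = 0 (r = 3*((-4*6 + 2) + 22)² = 3*((-24 + 2) + 22)² = 3*(-22 + 22)² = 3*0² = 3*0 = 0)
r + (2193 + 11*25) = 0 + (2193 + 11*25) = 0 + (2193 + 275) = 0 + 2468 = 2468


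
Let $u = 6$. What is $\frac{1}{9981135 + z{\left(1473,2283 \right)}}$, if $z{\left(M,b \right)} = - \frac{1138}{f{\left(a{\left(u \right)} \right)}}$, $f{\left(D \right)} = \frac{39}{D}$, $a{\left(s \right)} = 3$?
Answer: $\frac{13}{129753617} \approx 1.0019 \cdot 10^{-7}$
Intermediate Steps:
$z{\left(M,b \right)} = - \frac{1138}{13}$ ($z{\left(M,b \right)} = - \frac{1138}{39 \cdot \frac{1}{3}} = - \frac{1138}{13}$)
$\frac{1}{9981135 + z{\left(1473,2283 \right)}} = \frac{1}{9981135 - \frac{1138}{13}} = \frac{1}{\frac{129753617}{13}} = \frac{13}{129753617}$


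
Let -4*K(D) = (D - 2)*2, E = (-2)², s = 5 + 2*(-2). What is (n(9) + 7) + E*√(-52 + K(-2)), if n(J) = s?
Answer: 8 + 20*I*√2 ≈ 8.0 + 28.284*I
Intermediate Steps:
s = 1 (s = 5 - 4 = 1)
n(J) = 1
E = 4
K(D) = 1 - D/2 (K(D) = -(D - 2)*2/4 = -(-2 + D)*2/4 = -(-4 + 2*D)/4 = 1 - D/2)
(n(9) + 7) + E*√(-52 + K(-2)) = (1 + 7) + 4*√(-52 + (1 - ½*(-2))) = 8 + 4*√(-52 + (1 + 1)) = 8 + 4*√(-52 + 2) = 8 + 4*√(-50) = 8 + 4*(5*I*√2) = 8 + 20*I*√2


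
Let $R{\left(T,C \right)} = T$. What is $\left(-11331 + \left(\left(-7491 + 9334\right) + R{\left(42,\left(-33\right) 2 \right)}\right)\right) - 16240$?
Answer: $-25686$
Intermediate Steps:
$\left(-11331 + \left(\left(-7491 + 9334\right) + R{\left(42,\left(-33\right) 2 \right)}\right)\right) - 16240 = \left(-11331 + \left(\left(-7491 + 9334\right) + 42\right)\right) - 16240 = \left(-11331 + \left(1843 + 42\right)\right) - 16240 = \left(-11331 + 1885\right) - 16240 = -9446 - 16240 = -25686$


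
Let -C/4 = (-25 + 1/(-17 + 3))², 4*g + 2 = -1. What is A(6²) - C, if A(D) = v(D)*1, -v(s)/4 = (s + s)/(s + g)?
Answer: 5771631/2303 ≈ 2506.1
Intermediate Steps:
g = -¾ (g = -½ + (¼)*(-1) = -½ - ¼ = -¾ ≈ -0.75000)
v(s) = -8*s/(-¾ + s) (v(s) = -4*(s + s)/(s - ¾) = -4*2*s/(-¾ + s) = -8*s/(-¾ + s))
A(D) = -32*D/(-3 + 4*D) (A(D) = -32*D/(-3 + 4*D)*1 = -32*D/(-3 + 4*D))
C = -123201/49 (C = -4*(-25 + 1/(-17 + 3))² = -4*(-25 + 1/(-14))² = -4*(-25 - 1/14)² = -4*(-351/14)² = -4*123201/196 = -123201/49 ≈ -2514.3)
A(6²) - C = -32*6²/(-3 + 4*6²) - 1*(-123201/49) = -32*36/(-3 + 4*36) + 123201/49 = -32*36/(-3 + 144) + 123201/49 = -32*36/141 + 123201/49 = -32*36*1/141 + 123201/49 = -384/47 + 123201/49 = 5771631/2303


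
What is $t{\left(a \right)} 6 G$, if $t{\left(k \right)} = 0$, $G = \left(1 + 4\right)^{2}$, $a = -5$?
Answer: $0$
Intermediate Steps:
$G = 25$ ($G = 5^{2} = 25$)
$t{\left(a \right)} 6 G = 0 \cdot 6 \cdot 25 = 0 \cdot 25 = 0$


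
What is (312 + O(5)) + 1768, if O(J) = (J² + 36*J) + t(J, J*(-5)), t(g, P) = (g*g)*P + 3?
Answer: 1663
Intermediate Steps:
t(g, P) = 3 + P*g² (t(g, P) = g²*P + 3 = P*g² + 3 = 3 + P*g²)
O(J) = 3 + J² - 5*J³ + 36*J (O(J) = (J² + 36*J) + (3 + (J*(-5))*J²) = (J² + 36*J) + (3 + (-5*J)*J²) = (J² + 36*J) + (3 - 5*J³) = 3 + J² - 5*J³ + 36*J)
(312 + O(5)) + 1768 = (312 + (3 + 5² - 5*5³ + 36*5)) + 1768 = (312 + (3 + 25 - 5*125 + 180)) + 1768 = (312 + (3 + 25 - 625 + 180)) + 1768 = (312 - 417) + 1768 = -105 + 1768 = 1663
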